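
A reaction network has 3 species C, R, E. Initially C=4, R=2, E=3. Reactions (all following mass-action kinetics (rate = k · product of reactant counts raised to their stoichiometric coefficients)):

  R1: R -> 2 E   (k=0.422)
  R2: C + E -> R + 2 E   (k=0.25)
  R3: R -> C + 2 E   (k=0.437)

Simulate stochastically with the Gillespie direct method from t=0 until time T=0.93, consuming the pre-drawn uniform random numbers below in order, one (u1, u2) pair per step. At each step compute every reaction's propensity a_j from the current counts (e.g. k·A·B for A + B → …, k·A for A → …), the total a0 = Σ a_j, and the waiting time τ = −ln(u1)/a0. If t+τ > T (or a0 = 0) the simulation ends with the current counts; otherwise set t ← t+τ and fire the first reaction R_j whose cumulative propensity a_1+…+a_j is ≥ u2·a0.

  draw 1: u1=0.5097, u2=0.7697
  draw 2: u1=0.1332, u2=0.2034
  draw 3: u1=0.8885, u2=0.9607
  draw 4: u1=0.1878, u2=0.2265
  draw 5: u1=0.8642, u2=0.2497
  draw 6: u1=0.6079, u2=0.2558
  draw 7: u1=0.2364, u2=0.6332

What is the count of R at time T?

t=0.000: C=4 R=2 E=3
Draw 1: a1=0.844, a2=3.000, a3=0.874, a0=4.718; τ=−ln(0.5097)/4.718=0.143 → t=0.143; u2·a0=0.7697·4.718=3.631; a1=0.844 < 3.631 ≤ a1+a2=3.844 → R2 fires; C=3 R=3 E=4
Draw 2: a1=1.266, a2=3.000, a3=1.311, a0=5.577; τ=−ln(0.1332)/5.577=0.361 → t=0.504; u2·a0=0.2034·5.577=1.134 ≤ a1=1.266 → R1 fires; C=3 R=2 E=6
Draw 3: a1=0.844, a2=4.500, a3=0.874, a0=6.218; τ=−ln(0.8885)/6.218=0.019 → t=0.523; u2·a0=0.9607·6.218=5.974; a1+a2=5.344 < 5.974 ≤ a1+…+a3=6.218 → R3 fires; C=4 R=1 E=8
Draw 4: a1=0.422, a2=8.000, a3=0.437, a0=8.859; τ=−ln(0.1878)/8.859=0.189 → t=0.712; u2·a0=0.2265·8.859=2.007; a1=0.422 < 2.007 ≤ a1+a2=8.422 → R2 fires; C=3 R=2 E=9
Draw 5: a1=0.844, a2=6.750, a3=0.874, a0=8.468; τ=−ln(0.8642)/8.468=0.017 → t=0.729; u2·a0=0.2497·8.468=2.114; a1=0.844 < 2.114 ≤ a1+a2=7.594 → R2 fires; C=2 R=3 E=10
Draw 6: a1=1.266, a2=5.000, a3=1.311, a0=7.577; τ=−ln(0.6079)/7.577=0.066 → t=0.795; u2·a0=0.2558·7.577=1.938; a1=1.266 < 1.938 ≤ a1+a2=6.266 → R2 fires; C=1 R=4 E=11
Draw 7: a1=1.688, a2=2.750, a3=1.748, a0=6.186; τ=−ln(0.2364)/6.186=0.233 → t=1.028 > T=0.93: stop.
Read off R at T=0.93: 4

R at T = 4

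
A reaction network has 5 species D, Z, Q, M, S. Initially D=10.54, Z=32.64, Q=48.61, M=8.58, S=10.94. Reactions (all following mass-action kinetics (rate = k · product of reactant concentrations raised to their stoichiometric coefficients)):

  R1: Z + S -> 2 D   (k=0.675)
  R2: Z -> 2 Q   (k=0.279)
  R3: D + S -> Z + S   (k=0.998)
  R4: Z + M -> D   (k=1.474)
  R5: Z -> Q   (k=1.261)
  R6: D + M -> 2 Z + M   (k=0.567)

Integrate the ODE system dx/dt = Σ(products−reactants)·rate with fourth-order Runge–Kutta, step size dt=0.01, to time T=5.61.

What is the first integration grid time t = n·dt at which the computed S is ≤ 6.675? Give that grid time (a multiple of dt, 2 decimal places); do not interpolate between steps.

Threshold first reached at t = 0.03

RK4 with dt=0.01: 561 steps to T=5.61. Trajectory (selected grid times):
t=0.00: D=10.54 Z=32.64 Q=48.61 M=8.58 S=10.94
t=0.02: D=19.05 Z=27.78 Q=49.69 M=3.58 S=7.33
t=0.03: D=21.03 Z=26.95 Q=50.18 M=2.40 S=6.10
t=0.62: D=26.05 Z=11.78 Q=70.34 M=0.00 S=0.00
t=1.25: D=26.05 Z=4.47 Q=78.99 M=0.00 S=0.00
t=1.87: D=26.05 Z=1.72 Q=82.24 M=0.00 S=0.00
t=2.49: D=26.05 Z=0.66 Q=83.49 M=0.00 S=0.00
t=3.12: D=26.05 Z=0.25 Q=83.97 M=0.00 S=0.00
t=3.74: D=26.05 Z=0.10 Q=84.16 M=0.00 S=0.00
t=4.36: D=26.04 Z=0.04 Q=84.23 M=0.00 S=0.00
t=4.99: D=26.04 Z=0.01 Q=84.25 M=0.00 S=0.00
t=5.61: D=26.04 Z=0.01 Q=84.27 M=0.00 S=0.00
S(0.02)=7.335 > 6.675 but S(0.03)=6.099 ≤ 6.675, so the first grid time is t=0.03.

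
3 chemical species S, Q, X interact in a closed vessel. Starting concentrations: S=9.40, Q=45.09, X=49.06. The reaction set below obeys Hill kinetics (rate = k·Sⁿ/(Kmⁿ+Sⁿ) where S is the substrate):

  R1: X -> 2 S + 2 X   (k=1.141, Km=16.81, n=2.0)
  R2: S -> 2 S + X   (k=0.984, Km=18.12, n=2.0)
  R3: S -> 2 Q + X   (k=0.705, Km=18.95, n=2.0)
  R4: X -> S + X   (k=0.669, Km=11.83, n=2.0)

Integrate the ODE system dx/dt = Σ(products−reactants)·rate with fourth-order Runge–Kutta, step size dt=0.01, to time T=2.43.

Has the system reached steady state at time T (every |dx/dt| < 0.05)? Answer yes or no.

Steady state at T: no

RK4 with dt=0.01: 243 steps to T=2.43. Trajectory (selected grid times):
t=0.00: S=9.40 Q=45.09 X=49.06
t=0.27: S=10.14 Q=45.17 X=49.44
t=0.54: S=10.89 Q=45.26 X=49.82
t=0.81: S=11.64 Q=45.36 X=50.22
t=1.08: S=12.39 Q=45.47 X=50.64
t=1.35: S=13.15 Q=45.59 X=51.06
t=1.62: S=13.90 Q=45.72 X=51.50
t=1.89: S=14.67 Q=45.85 X=51.95
t=2.16: S=15.43 Q=46.00 X=52.41
t=2.43: S=16.20 Q=46.16 X=52.88
Rates at T: R1=1.0363, R2=0.4371, R3=0.2976, R4=0.6371
dx/dt at T (Σ net stoichiometry × rate): S=+2.8491, Q=+0.5953, X=+1.7710
Largest |dx/dt| is |+2.8491| (S) ≥ 0.05 → not steady.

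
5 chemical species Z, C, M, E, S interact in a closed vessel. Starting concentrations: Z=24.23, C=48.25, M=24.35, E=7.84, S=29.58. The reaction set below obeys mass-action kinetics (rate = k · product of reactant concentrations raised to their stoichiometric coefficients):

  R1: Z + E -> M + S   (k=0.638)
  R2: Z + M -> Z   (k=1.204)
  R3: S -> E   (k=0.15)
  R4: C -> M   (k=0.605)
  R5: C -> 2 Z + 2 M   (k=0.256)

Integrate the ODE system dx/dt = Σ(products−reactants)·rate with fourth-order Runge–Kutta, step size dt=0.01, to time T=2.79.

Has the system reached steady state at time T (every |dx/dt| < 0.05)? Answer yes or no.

RK4 with dt=0.01: 279 steps to T=2.79. Trajectory (selected grid times):
t=0.00: Z=24.23 C=48.25 M=24.35 E=7.84 S=29.58
t=0.31: Z=21.98 C=36.95 M=1.99 E=0.51 S=36.91
t=0.62: Z=25.25 C=28.29 M=1.28 E=0.35 S=37.07
t=0.93: Z=27.43 C=21.66 M=0.93 E=0.32 S=37.10
t=1.24: Z=28.71 C=16.59 M=0.71 E=0.31 S=37.11
t=1.55: Z=29.29 C=12.70 M=0.57 E=0.30 S=37.12
t=1.86: Z=29.33 C=9.73 M=0.47 E=0.30 S=37.12
t=2.17: Z=28.96 C=7.45 M=0.40 E=0.30 S=37.12
t=2.48: Z=28.28 C=5.70 M=0.35 E=0.31 S=37.11
t=2.79: Z=27.36 C=4.37 M=0.32 E=0.32 S=37.10
Rates at T: R1=5.5294, R2=10.5016, R3=5.5655, R4=2.6424, R5=1.1181
dx/dt at T (Σ net stoichiometry × rate): Z=-3.2932, C=-3.7605, M=-0.0936, E=+0.0361, S=-0.0361
Largest |dx/dt| is |-3.7605| (C) ≥ 0.05 → not steady.

Steady state at T: no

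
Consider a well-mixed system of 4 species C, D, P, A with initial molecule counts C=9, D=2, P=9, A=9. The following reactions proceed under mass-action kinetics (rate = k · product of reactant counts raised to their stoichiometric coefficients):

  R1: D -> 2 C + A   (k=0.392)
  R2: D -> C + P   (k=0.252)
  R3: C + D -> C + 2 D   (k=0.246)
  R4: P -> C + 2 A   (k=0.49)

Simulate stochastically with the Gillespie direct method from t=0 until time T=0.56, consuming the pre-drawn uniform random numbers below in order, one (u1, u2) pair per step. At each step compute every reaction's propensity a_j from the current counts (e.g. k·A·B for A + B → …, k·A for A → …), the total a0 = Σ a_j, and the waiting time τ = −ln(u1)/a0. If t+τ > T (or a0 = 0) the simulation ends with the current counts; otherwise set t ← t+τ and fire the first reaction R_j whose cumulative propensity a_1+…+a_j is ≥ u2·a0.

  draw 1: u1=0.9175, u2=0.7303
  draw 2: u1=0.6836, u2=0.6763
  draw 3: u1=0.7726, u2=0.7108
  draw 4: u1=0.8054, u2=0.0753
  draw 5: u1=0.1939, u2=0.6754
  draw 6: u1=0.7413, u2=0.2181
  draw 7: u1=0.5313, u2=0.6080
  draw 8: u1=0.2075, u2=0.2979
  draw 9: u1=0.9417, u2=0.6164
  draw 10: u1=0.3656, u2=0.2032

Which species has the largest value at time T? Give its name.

Dominant species at T: A

t=0.000: C=9 D=2 P=9 A=9
Draw 1: a1=0.784, a2=0.504, a3=4.428, a4=4.410, a0=10.126; τ=−ln(0.9175)/10.126=0.009 → t=0.009; u2·a0=0.7303·10.126=7.395; a1+…+a3=5.716 < 7.395 ≤ a1+…+a4=10.126 → R4 fires; C=10 D=2 P=8 A=11
Draw 2: a1=0.784, a2=0.504, a3=4.920, a4=3.920, a0=10.128; τ=−ln(0.6836)/10.128=0.038 → t=0.046; u2·a0=0.6763·10.128=6.850; a1+…+a3=6.208 < 6.850 ≤ a1+…+a4=10.128 → R4 fires; C=11 D=2 P=7 A=13
Draw 3: a1=0.784, a2=0.504, a3=5.412, a4=3.430, a0=10.130; τ=−ln(0.7726)/10.130=0.025 → t=0.072; u2·a0=0.7108·10.130=7.200; a1+…+a3=6.700 < 7.200 ≤ a1+…+a4=10.130 → R4 fires; C=12 D=2 P=6 A=15
Draw 4: a1=0.784, a2=0.504, a3=5.904, a4=2.940, a0=10.132; τ=−ln(0.8054)/10.132=0.021 → t=0.093; u2·a0=0.0753·10.132=0.763 ≤ a1=0.784 → R1 fires; C=14 D=1 P=6 A=16
Draw 5: a1=0.392, a2=0.252, a3=3.444, a4=2.940, a0=7.028; τ=−ln(0.1939)/7.028=0.233 → t=0.326; u2·a0=0.6754·7.028=4.747; a1+…+a3=4.088 < 4.747 ≤ a1+…+a4=7.028 → R4 fires; C=15 D=1 P=5 A=18
Draw 6: a1=0.392, a2=0.252, a3=3.690, a4=2.450, a0=6.784; τ=−ln(0.7413)/6.784=0.044 → t=0.370; u2·a0=0.2181·6.784=1.480; a1+a2=0.644 < 1.480 ≤ a1+…+a3=4.334 → R3 fires; C=15 D=2 P=5 A=18
Draw 7: a1=0.784, a2=0.504, a3=7.380, a4=2.450, a0=11.118; τ=−ln(0.5313)/11.118=0.057 → t=0.427; u2·a0=0.6080·11.118=6.760; a1+a2=1.288 < 6.760 ≤ a1+…+a3=8.668 → R3 fires; C=15 D=3 P=5 A=18
Draw 8: a1=1.176, a2=0.756, a3=11.070, a4=2.450, a0=15.452; τ=−ln(0.2075)/15.452=0.102 → t=0.529; u2·a0=0.2979·15.452=4.603; a1+a2=1.932 < 4.603 ≤ a1+…+a3=13.002 → R3 fires; C=15 D=4 P=5 A=18
Draw 9: a1=1.568, a2=1.008, a3=14.760, a4=2.450, a0=19.786; τ=−ln(0.9417)/19.786=0.003 → t=0.532; u2·a0=0.6164·19.786=12.196; a1+a2=2.576 < 12.196 ≤ a1+…+a3=17.336 → R3 fires; C=15 D=5 P=5 A=18
Draw 10: a1=1.960, a2=1.260, a3=18.450, a4=2.450, a0=24.120; τ=−ln(0.3656)/24.120=0.042 → t=0.574 > T=0.56: stop.
At T=0.56: C=15 D=5 P=5 A=18; the largest is A.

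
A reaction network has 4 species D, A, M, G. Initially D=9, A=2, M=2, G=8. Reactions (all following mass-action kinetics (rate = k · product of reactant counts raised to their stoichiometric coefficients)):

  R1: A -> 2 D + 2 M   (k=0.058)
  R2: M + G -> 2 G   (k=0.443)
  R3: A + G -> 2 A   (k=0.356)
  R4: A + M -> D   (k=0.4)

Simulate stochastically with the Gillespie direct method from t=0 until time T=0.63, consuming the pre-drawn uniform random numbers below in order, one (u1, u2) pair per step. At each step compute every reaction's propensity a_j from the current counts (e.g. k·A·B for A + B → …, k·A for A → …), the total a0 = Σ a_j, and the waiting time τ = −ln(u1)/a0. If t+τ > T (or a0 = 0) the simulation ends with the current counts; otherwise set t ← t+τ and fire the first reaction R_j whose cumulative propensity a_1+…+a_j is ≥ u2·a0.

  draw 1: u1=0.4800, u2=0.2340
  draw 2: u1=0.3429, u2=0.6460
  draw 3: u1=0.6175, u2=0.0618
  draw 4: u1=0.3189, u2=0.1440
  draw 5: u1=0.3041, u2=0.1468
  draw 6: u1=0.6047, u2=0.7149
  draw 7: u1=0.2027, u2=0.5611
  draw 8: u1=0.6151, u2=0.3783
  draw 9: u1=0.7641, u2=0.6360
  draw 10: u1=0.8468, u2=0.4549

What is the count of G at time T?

t=0.000: D=9 A=2 M=2 G=8
Draw 1: a1=0.116, a2=7.088, a3=5.696, a4=1.600, a0=14.500; τ=−ln(0.4800)/14.500=0.051 → t=0.051; u2·a0=0.2340·14.500=3.393; a1=0.116 < 3.393 ≤ a1+a2=7.204 → R2 fires; D=9 A=2 M=1 G=9
Draw 2: a1=0.116, a2=3.987, a3=6.408, a4=0.800, a0=11.311; τ=−ln(0.3429)/11.311=0.095 → t=0.145; u2·a0=0.6460·11.311=7.307; a1+a2=4.103 < 7.307 ≤ a1+…+a3=10.511 → R3 fires; D=9 A=3 M=1 G=8
Draw 3: a1=0.174, a2=3.544, a3=8.544, a4=1.200, a0=13.462; τ=−ln(0.6175)/13.462=0.036 → t=0.181; u2·a0=0.0618·13.462=0.832; a1=0.174 < 0.832 ≤ a1+a2=3.718 → R2 fires; D=9 A=3 M=0 G=9
Draw 4: a1=0.174, a2=0.000, a3=9.612, a4=0.000, a0=9.786; τ=−ln(0.3189)/9.786=0.117 → t=0.298; u2·a0=0.1440·9.786=1.409; a1+a2=0.174 < 1.409 ≤ a1+…+a3=9.786 → R3 fires; D=9 A=4 M=0 G=8
Draw 5: a1=0.232, a2=0.000, a3=11.392, a4=0.000, a0=11.624; τ=−ln(0.3041)/11.624=0.102 → t=0.400; u2·a0=0.1468·11.624=1.706; a1+a2=0.232 < 1.706 ≤ a1+…+a3=11.624 → R3 fires; D=9 A=5 M=0 G=7
Draw 6: a1=0.290, a2=0.000, a3=12.460, a4=0.000, a0=12.750; τ=−ln(0.6047)/12.750=0.039 → t=0.440; u2·a0=0.7149·12.750=9.115; a1+a2=0.290 < 9.115 ≤ a1+…+a3=12.750 → R3 fires; D=9 A=6 M=0 G=6
Draw 7: a1=0.348, a2=0.000, a3=12.816, a4=0.000, a0=13.164; τ=−ln(0.2027)/13.164=0.121 → t=0.561; u2·a0=0.5611·13.164=7.386; a1+a2=0.348 < 7.386 ≤ a1+…+a3=13.164 → R3 fires; D=9 A=7 M=0 G=5
Draw 8: a1=0.406, a2=0.000, a3=12.460, a4=0.000, a0=12.866; τ=−ln(0.6151)/12.866=0.038 → t=0.599; u2·a0=0.3783·12.866=4.867; a1+a2=0.406 < 4.867 ≤ a1+…+a3=12.866 → R3 fires; D=9 A=8 M=0 G=4
Draw 9: a1=0.464, a2=0.000, a3=11.392, a4=0.000, a0=11.856; τ=−ln(0.7641)/11.856=0.023 → t=0.621; u2·a0=0.6360·11.856=7.540; a1+a2=0.464 < 7.540 ≤ a1+…+a3=11.856 → R3 fires; D=9 A=9 M=0 G=3
Draw 10: a1=0.522, a2=0.000, a3=9.612, a4=0.000, a0=10.134; τ=−ln(0.8468)/10.134=0.016 → t=0.638 > T=0.63: stop.
Read off G at T=0.63: 3

G at T = 3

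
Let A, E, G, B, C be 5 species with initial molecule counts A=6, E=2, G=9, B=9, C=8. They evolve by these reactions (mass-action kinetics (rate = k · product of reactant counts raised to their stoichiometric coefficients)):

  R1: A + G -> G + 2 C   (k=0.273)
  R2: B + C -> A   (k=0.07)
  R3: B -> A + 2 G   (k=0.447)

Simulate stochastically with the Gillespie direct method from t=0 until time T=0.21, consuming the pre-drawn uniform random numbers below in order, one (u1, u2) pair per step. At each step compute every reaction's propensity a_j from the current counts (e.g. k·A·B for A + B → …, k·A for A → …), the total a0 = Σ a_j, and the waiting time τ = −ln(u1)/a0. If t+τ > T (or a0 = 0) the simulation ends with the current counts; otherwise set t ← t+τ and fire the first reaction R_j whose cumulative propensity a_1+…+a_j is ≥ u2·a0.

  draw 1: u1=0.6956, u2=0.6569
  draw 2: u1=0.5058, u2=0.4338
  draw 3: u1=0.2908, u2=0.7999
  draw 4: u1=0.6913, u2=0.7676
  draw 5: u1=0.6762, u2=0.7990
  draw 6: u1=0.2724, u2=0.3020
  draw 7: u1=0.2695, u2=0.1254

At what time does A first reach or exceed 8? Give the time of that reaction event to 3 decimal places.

Threshold first reached at t = 0.111

t=0.000: A=6 E=2 G=9 B=9 C=8
Draw 1: a1=14.742, a2=5.040, a3=4.023, a0=23.805; τ=−ln(0.6956)/23.805=0.015 → t=0.015; u2·a0=0.6569·23.805=15.638; a1=14.742 < 15.638 ≤ a1+a2=19.782 → R2 fires; A=7 E=2 G=9 B=8 C=7
Draw 2: a1=17.199, a2=3.920, a3=3.576, a0=24.695; τ=−ln(0.5058)/24.695=0.028 → t=0.043; u2·a0=0.4338·24.695=10.713 ≤ a1=17.199 → R1 fires; A=6 E=2 G=9 B=8 C=9
Draw 3: a1=14.742, a2=5.040, a3=3.576, a0=23.358; τ=−ln(0.2908)/23.358=0.053 → t=0.096; u2·a0=0.7999·23.358=18.684; a1=14.742 < 18.684 ≤ a1+a2=19.782 → R2 fires; A=7 E=2 G=9 B=7 C=8
Draw 4: a1=17.199, a2=3.920, a3=3.129, a0=24.248; τ=−ln(0.6913)/24.248=0.015 → t=0.111; u2·a0=0.7676·24.248=18.613; a1=17.199 < 18.613 ≤ a1+a2=21.119 → R2 fires; A=8 E=2 G=9 B=6 C=7
Draw 5: a1=19.656, a2=2.940, a3=2.682, a0=25.278; τ=−ln(0.6762)/25.278=0.015 → t=0.126; u2·a0=0.7990·25.278=20.197; a1=19.656 < 20.197 ≤ a1+a2=22.596 → R2 fires; A=9 E=2 G=9 B=5 C=6
Draw 6: a1=22.113, a2=2.100, a3=2.235, a0=26.448; τ=−ln(0.2724)/26.448=0.049 → t=0.176; u2·a0=0.3020·26.448=7.987 ≤ a1=22.113 → R1 fires; A=8 E=2 G=9 B=5 C=8
Draw 7: a1=19.656, a2=2.800, a3=2.235, a0=24.691; τ=−ln(0.2695)/24.691=0.053 → t=0.229 > T=0.21: stop.
A first becomes ≥ 8 when it reaches 8 at the event at t=0.111.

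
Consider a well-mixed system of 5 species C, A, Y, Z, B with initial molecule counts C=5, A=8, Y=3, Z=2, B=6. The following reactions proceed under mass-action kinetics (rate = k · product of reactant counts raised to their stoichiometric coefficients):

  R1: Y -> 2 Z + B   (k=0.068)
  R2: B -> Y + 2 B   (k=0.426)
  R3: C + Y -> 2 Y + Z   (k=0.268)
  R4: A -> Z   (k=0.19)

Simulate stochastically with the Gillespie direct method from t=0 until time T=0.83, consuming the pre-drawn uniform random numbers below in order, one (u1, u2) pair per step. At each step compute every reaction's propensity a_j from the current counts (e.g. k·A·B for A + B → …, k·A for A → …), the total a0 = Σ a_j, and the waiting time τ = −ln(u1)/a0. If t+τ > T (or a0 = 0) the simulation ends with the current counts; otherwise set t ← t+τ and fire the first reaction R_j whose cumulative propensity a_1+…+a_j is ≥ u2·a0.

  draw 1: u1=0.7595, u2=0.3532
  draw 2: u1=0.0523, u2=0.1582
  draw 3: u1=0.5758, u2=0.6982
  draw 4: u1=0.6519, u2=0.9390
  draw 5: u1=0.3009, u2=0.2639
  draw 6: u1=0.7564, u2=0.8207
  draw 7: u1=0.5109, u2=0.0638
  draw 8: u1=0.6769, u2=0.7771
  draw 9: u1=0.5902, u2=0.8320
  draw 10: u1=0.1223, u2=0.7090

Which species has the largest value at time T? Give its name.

t=0.000: C=5 A=8 Y=3 Z=2 B=6
Draw 1: a1=0.204, a2=2.556, a3=4.020, a4=1.520, a0=8.300; τ=−ln(0.7595)/8.300=0.033 → t=0.033; u2·a0=0.3532·8.300=2.932; a1+a2=2.760 < 2.932 ≤ a1+…+a3=6.780 → R3 fires; C=4 A=8 Y=4 Z=3 B=6
Draw 2: a1=0.272, a2=2.556, a3=4.288, a4=1.520, a0=8.636; τ=−ln(0.0523)/8.636=0.342 → t=0.375; u2·a0=0.1582·8.636=1.366; a1=0.272 < 1.366 ≤ a1+a2=2.828 → R2 fires; C=4 A=8 Y=5 Z=3 B=7
Draw 3: a1=0.340, a2=2.982, a3=5.360, a4=1.520, a0=10.202; τ=−ln(0.5758)/10.202=0.054 → t=0.429; u2·a0=0.6982·10.202=7.123; a1+a2=3.322 < 7.123 ≤ a1+…+a3=8.682 → R3 fires; C=3 A=8 Y=6 Z=4 B=7
Draw 4: a1=0.408, a2=2.982, a3=4.824, a4=1.520, a0=9.734; τ=−ln(0.6519)/9.734=0.044 → t=0.473; u2·a0=0.9390·9.734=9.140; a1+…+a3=8.214 < 9.140 ≤ a1+…+a4=9.734 → R4 fires; C=3 A=7 Y=6 Z=5 B=7
Draw 5: a1=0.408, a2=2.982, a3=4.824, a4=1.330, a0=9.544; τ=−ln(0.3009)/9.544=0.126 → t=0.599; u2·a0=0.2639·9.544=2.519; a1=0.408 < 2.519 ≤ a1+a2=3.390 → R2 fires; C=3 A=7 Y=7 Z=5 B=8
Draw 6: a1=0.476, a2=3.408, a3=5.628, a4=1.330, a0=10.842; τ=−ln(0.7564)/10.842=0.026 → t=0.624; u2·a0=0.8207·10.842=8.898; a1+a2=3.884 < 8.898 ≤ a1+…+a3=9.512 → R3 fires; C=2 A=7 Y=8 Z=6 B=8
Draw 7: a1=0.544, a2=3.408, a3=4.288, a4=1.330, a0=9.570; τ=−ln(0.5109)/9.570=0.070 → t=0.695; u2·a0=0.0638·9.570=0.611; a1=0.544 < 0.611 ≤ a1+a2=3.952 → R2 fires; C=2 A=7 Y=9 Z=6 B=9
Draw 8: a1=0.612, a2=3.834, a3=4.824, a4=1.330, a0=10.600; τ=−ln(0.6769)/10.600=0.037 → t=0.731; u2·a0=0.7771·10.600=8.237; a1+a2=4.446 < 8.237 ≤ a1+…+a3=9.270 → R3 fires; C=1 A=7 Y=10 Z=7 B=9
Draw 9: a1=0.680, a2=3.834, a3=2.680, a4=1.330, a0=8.524; τ=−ln(0.5902)/8.524=0.062 → t=0.793; u2·a0=0.8320·8.524=7.092; a1+a2=4.514 < 7.092 ≤ a1+…+a3=7.194 → R3 fires; C=0 A=7 Y=11 Z=8 B=9
Draw 10: a1=0.748, a2=3.834, a3=0.000, a4=1.330, a0=5.912; τ=−ln(0.1223)/5.912=0.355 → t=1.149 > T=0.83: stop.
At T=0.83: C=0 A=7 Y=11 Z=8 B=9; the largest is Y.

Dominant species at T: Y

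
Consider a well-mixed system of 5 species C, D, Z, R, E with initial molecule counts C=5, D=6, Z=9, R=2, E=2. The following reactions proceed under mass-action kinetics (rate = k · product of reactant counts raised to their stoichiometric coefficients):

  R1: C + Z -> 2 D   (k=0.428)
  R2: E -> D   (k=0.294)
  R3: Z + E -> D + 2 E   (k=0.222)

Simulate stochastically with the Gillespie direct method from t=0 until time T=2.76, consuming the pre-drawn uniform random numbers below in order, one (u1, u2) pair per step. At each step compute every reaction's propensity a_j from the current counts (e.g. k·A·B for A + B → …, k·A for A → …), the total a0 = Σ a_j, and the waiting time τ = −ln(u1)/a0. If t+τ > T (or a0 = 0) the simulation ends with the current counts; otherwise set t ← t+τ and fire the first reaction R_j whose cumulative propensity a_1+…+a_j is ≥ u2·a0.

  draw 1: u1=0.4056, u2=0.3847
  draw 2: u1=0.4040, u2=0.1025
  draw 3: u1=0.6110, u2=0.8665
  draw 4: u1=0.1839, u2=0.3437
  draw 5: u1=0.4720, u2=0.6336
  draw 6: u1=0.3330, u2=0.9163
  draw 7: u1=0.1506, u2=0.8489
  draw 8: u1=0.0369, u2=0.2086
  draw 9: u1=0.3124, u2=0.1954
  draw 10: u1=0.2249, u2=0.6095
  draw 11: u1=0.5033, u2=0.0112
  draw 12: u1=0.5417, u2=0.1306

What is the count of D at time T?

t=0.000: C=5 D=6 Z=9 R=2 E=2
Draw 1: a1=19.260, a2=0.588, a3=3.996, a0=23.844; τ=−ln(0.4056)/23.844=0.038 → t=0.038; u2·a0=0.3847·23.844=9.173 ≤ a1=19.260 → R1 fires; C=4 D=8 Z=8 R=2 E=2
Draw 2: a1=13.696, a2=0.588, a3=3.552, a0=17.836; τ=−ln(0.4040)/17.836=0.051 → t=0.089; u2·a0=0.1025·17.836=1.828 ≤ a1=13.696 → R1 fires; C=3 D=10 Z=7 R=2 E=2
Draw 3: a1=8.988, a2=0.588, a3=3.108, a0=12.684; τ=−ln(0.6110)/12.684=0.039 → t=0.128; u2·a0=0.8665·12.684=10.991; a1+a2=9.576 < 10.991 ≤ a1+…+a3=12.684 → R3 fires; C=3 D=11 Z=6 R=2 E=3
Draw 4: a1=7.704, a2=0.882, a3=3.996, a0=12.582; τ=−ln(0.1839)/12.582=0.135 → t=0.262; u2·a0=0.3437·12.582=4.324 ≤ a1=7.704 → R1 fires; C=2 D=13 Z=5 R=2 E=3
Draw 5: a1=4.280, a2=0.882, a3=3.330, a0=8.492; τ=−ln(0.4720)/8.492=0.088 → t=0.350; u2·a0=0.6336·8.492=5.381; a1+a2=5.162 < 5.381 ≤ a1+…+a3=8.492 → R3 fires; C=2 D=14 Z=4 R=2 E=4
Draw 6: a1=3.424, a2=1.176, a3=3.552, a0=8.152; τ=−ln(0.3330)/8.152=0.135 → t=0.485; u2·a0=0.9163·8.152=7.470; a1+a2=4.600 < 7.470 ≤ a1+…+a3=8.152 → R3 fires; C=2 D=15 Z=3 R=2 E=5
Draw 7: a1=2.568, a2=1.470, a3=3.330, a0=7.368; τ=−ln(0.1506)/7.368=0.257 → t=0.742; u2·a0=0.8489·7.368=6.255; a1+a2=4.038 < 6.255 ≤ a1+…+a3=7.368 → R3 fires; C=2 D=16 Z=2 R=2 E=6
Draw 8: a1=1.712, a2=1.764, a3=2.664, a0=6.140; τ=−ln(0.0369)/6.140=0.537 → t=1.280; u2·a0=0.2086·6.140=1.281 ≤ a1=1.712 → R1 fires; C=1 D=18 Z=1 R=2 E=6
Draw 9: a1=0.428, a2=1.764, a3=1.332, a0=3.524; τ=−ln(0.3124)/3.524=0.330 → t=1.610; u2·a0=0.1954·3.524=0.689; a1=0.428 < 0.689 ≤ a1+a2=2.192 → R2 fires; C=1 D=19 Z=1 R=2 E=5
Draw 10: a1=0.428, a2=1.470, a3=1.110, a0=3.008; τ=−ln(0.2249)/3.008=0.496 → t=2.106; u2·a0=0.6095·3.008=1.833; a1=0.428 < 1.833 ≤ a1+a2=1.898 → R2 fires; C=1 D=20 Z=1 R=2 E=4
Draw 11: a1=0.428, a2=1.176, a3=0.888, a0=2.492; τ=−ln(0.5033)/2.492=0.276 → t=2.381; u2·a0=0.0112·2.492=0.028 ≤ a1=0.428 → R1 fires; C=0 D=22 Z=0 R=2 E=4
Draw 12: a1=0.000, a2=1.176, a3=0.000, a0=1.176; τ=−ln(0.5417)/1.176=0.521 → t=2.903 > T=2.76: stop.
Read off D at T=2.76: 22

D at T = 22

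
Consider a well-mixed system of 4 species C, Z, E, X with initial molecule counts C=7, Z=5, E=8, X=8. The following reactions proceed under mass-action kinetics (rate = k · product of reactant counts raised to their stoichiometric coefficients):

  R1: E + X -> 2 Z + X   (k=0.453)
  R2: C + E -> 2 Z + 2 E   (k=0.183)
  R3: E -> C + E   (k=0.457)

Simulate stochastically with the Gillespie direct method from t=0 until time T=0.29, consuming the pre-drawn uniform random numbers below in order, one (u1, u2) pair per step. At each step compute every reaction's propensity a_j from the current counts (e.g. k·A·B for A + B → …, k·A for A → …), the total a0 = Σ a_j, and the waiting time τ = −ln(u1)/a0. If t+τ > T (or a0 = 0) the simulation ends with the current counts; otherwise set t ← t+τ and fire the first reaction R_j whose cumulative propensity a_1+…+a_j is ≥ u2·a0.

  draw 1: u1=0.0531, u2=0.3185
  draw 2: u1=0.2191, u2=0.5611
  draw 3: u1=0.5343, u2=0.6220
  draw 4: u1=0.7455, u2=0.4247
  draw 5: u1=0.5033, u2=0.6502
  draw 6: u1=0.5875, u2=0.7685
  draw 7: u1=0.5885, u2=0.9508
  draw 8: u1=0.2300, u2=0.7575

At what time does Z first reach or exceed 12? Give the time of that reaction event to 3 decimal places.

t=0.000: C=7 Z=5 E=8 X=8
Draw 1: a1=28.992, a2=10.248, a3=3.656, a0=42.896; τ=−ln(0.0531)/42.896=0.068 → t=0.068; u2·a0=0.3185·42.896=13.662 ≤ a1=28.992 → R1 fires; C=7 Z=7 E=7 X=8
Draw 2: a1=25.368, a2=8.967, a3=3.199, a0=37.534; τ=−ln(0.2191)/37.534=0.040 → t=0.109; u2·a0=0.5611·37.534=21.060 ≤ a1=25.368 → R1 fires; C=7 Z=9 E=6 X=8
Draw 3: a1=21.744, a2=7.686, a3=2.742, a0=32.172; τ=−ln(0.5343)/32.172=0.019 → t=0.128; u2·a0=0.6220·32.172=20.011 ≤ a1=21.744 → R1 fires; C=7 Z=11 E=5 X=8
Draw 4: a1=18.120, a2=6.405, a3=2.285, a0=26.810; τ=−ln(0.7455)/26.810=0.011 → t=0.139; u2·a0=0.4247·26.810=11.386 ≤ a1=18.120 → R1 fires; C=7 Z=13 E=4 X=8
Draw 5: a1=14.496, a2=5.124, a3=1.828, a0=21.448; τ=−ln(0.5033)/21.448=0.032 → t=0.171; u2·a0=0.6502·21.448=13.945 ≤ a1=14.496 → R1 fires; C=7 Z=15 E=3 X=8
Draw 6: a1=10.872, a2=3.843, a3=1.371, a0=16.086; τ=−ln(0.5875)/16.086=0.033 → t=0.204; u2·a0=0.7685·16.086=12.362; a1=10.872 < 12.362 ≤ a1+a2=14.715 → R2 fires; C=6 Z=17 E=4 X=8
Draw 7: a1=14.496, a2=4.392, a3=1.828, a0=20.716; τ=−ln(0.5885)/20.716=0.026 → t=0.230; u2·a0=0.9508·20.716=19.697; a1+a2=18.888 < 19.697 ≤ a1+…+a3=20.716 → R3 fires; C=7 Z=17 E=4 X=8
Draw 8: a1=14.496, a2=5.124, a3=1.828, a0=21.448; τ=−ln(0.2300)/21.448=0.069 → t=0.299 > T=0.29: stop.
Z first becomes ≥ 12 when it reaches 13 at the event at t=0.139.

Threshold first reached at t = 0.139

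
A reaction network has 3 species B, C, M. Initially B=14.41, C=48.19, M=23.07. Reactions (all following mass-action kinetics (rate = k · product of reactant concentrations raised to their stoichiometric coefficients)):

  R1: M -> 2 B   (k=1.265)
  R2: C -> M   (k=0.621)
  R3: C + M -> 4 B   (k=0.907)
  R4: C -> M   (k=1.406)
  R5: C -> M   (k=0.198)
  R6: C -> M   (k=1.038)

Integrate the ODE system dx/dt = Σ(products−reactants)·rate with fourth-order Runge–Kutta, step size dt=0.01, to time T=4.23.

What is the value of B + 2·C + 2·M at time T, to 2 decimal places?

Value at T = 156.93

Check how each reaction changes W = B + 2·C + 2·M (weight of products minus weight of reactants):
R1: M -> 2 B: (1·2) − (2·1) = 2 − 2 = 0
R2: C -> M: (2·1) − (2·1) = 2 − 2 = 0
R3: C + M -> 4 B: (1·4) − (2·1 + 2·1) = 4 − 4 = 0
R4: C -> M: (2·1) − (2·1) = 2 − 2 = 0
R5: C -> M: (2·1) − (2·1) = 2 − 2 = 0
R6: C -> M: (2·1) − (2·1) = 2 − 2 = 0
Every reaction leaves W unchanged, so W is conserved and no simulation is needed: W(T) = W(0) = 14.41 + 2·48.19 + 2·23.07 = 156.93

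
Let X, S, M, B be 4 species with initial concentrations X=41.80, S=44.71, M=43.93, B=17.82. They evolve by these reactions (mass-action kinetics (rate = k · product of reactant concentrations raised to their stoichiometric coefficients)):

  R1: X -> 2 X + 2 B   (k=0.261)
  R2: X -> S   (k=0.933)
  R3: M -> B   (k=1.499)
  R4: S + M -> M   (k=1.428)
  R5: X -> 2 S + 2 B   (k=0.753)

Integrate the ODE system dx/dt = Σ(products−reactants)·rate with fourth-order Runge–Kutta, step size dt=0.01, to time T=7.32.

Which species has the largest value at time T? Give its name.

RK4 with dt=0.01: 732 steps to T=7.32. Trajectory (selected grid times):
t=0.00: X=41.80 S=44.71 M=43.93 B=17.82
t=0.81: X=13.18 S=1.72 M=13.05 B=89.44
t=1.63: X=4.10 S=1.81 M=3.82 B=111.59
t=2.44: X=1.29 S=1.89 M=1.13 B=118.27
t=3.25: X=0.41 S=1.95 M=0.34 B=120.32
t=4.07: X=0.13 S=1.99 M=0.10 B=120.96
t=4.88: X=0.04 S=2.00 M=0.03 B=121.15
t=5.69: X=0.01 S=2.01 M=0.01 B=121.21
t=6.51: X=0.00 S=2.01 M=0.00 B=121.23
t=7.32: X=0.00 S=2.01 M=0.00 B=121.24
At T=7.32: X=0.00 S=2.01 M=0.00 B=121.24; the largest is B.

Dominant species at T: B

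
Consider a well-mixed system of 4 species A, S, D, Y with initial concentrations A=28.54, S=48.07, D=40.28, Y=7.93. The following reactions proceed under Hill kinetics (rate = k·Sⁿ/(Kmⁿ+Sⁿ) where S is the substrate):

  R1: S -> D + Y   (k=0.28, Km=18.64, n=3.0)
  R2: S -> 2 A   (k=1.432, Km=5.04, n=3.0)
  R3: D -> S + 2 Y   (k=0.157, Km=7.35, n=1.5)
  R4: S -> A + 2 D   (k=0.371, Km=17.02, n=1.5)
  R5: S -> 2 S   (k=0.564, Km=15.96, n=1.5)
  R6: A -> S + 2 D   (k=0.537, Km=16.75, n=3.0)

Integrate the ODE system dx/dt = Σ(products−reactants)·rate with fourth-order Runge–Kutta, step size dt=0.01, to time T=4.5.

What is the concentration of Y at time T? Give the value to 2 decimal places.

Y at T = 10.43

RK4 with dt=0.01: 450 steps to T=4.5. Trajectory (selected grid times):
t=0.00: A=28.54 S=48.07 D=40.28 Y=7.93
t=0.50: A=29.90 S=47.60 D=41.10 Y=8.21
t=1.00: A=31.25 S=47.14 D=41.92 Y=8.49
t=1.50: A=32.60 S=46.69 D=42.75 Y=8.76
t=2.00: A=33.94 S=46.24 D=43.59 Y=9.04
t=2.50: A=35.28 S=45.79 D=44.44 Y=9.32
t=3.00: A=36.62 S=45.34 D=45.28 Y=9.60
t=3.50: A=37.95 S=44.90 D=46.13 Y=9.88
t=4.00: A=39.29 S=44.46 D=46.99 Y=10.16
t=4.50: A=40.62 S=44.02 D=47.84 Y=10.43
Read off Y at T=4.5: 10.43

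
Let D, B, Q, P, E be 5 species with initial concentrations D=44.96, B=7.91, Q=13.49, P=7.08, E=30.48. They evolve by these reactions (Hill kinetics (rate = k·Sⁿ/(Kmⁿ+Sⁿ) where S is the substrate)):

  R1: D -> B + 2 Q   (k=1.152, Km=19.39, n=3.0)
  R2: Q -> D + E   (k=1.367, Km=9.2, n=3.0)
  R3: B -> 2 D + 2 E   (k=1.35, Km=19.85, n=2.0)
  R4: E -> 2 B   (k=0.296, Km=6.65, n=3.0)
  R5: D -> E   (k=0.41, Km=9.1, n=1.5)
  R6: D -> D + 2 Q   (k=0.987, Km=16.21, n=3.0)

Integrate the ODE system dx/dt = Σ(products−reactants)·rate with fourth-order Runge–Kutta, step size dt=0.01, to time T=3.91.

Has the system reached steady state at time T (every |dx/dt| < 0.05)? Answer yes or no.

RK4 with dt=0.01: 391 steps to T=3.91. Trajectory (selected grid times):
t=0.00: D=44.96 B=7.91 Q=13.49 P=7.08 E=30.48
t=0.43: D=44.97 B=8.54 Q=14.76 P=7.08 E=31.15
t=0.87: D=45.03 B=9.16 Q=16.03 P=7.08 E=31.87
t=1.30: D=45.13 B=9.77 Q=17.26 P=7.08 E=32.63
t=1.74: D=45.26 B=10.37 Q=18.50 P=7.08 E=33.44
t=2.17: D=45.43 B=10.96 Q=19.70 P=7.08 E=34.26
t=2.61: D=45.63 B=11.54 Q=20.92 P=7.08 E=35.14
t=3.04: D=45.86 B=12.10 Q=22.11 P=7.08 E=36.02
t=3.48: D=46.12 B=12.67 Q=23.32 P=7.08 E=36.95
t=3.91: D=46.40 B=13.21 Q=24.50 P=7.08 E=37.89
Rates at T: R1=1.0736, R2=1.2983, R3=0.4143, R4=0.2944, R5=0.3772, R6=0.9466
dx/dt at T (Σ net stoichiometry × rate): D=+0.6760, B=+1.2482, Q=+2.7423, P=+0.0000, E=+2.2097
Largest |dx/dt| is |+2.7423| (Q) ≥ 0.05 → not steady.

Steady state at T: no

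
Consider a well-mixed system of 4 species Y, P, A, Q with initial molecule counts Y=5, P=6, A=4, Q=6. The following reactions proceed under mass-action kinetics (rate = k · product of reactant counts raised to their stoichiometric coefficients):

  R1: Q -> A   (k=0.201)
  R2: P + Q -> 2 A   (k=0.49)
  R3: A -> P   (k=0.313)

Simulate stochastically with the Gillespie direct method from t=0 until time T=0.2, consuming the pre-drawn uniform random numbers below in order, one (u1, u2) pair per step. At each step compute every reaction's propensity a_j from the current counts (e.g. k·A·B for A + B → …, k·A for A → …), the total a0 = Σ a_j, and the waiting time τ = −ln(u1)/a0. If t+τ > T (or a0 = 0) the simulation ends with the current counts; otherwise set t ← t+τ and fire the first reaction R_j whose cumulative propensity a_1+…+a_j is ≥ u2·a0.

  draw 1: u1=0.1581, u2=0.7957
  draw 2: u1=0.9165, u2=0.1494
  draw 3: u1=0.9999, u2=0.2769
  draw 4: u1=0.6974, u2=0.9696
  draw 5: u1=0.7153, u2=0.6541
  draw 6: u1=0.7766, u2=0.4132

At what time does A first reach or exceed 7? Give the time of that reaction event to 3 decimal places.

Threshold first reached at t = 0.098

t=0.000: Y=5 P=6 A=4 Q=6
Draw 1: a1=1.206, a2=17.640, a3=1.252, a0=20.098; τ=−ln(0.1581)/20.098=0.092 → t=0.092; u2·a0=0.7957·20.098=15.992; a1=1.206 < 15.992 ≤ a1+a2=18.846 → R2 fires; Y=5 P=5 A=6 Q=5
Draw 2: a1=1.005, a2=12.250, a3=1.878, a0=15.133; τ=−ln(0.9165)/15.133=0.006 → t=0.098; u2·a0=0.1494·15.133=2.261; a1=1.005 < 2.261 ≤ a1+a2=13.255 → R2 fires; Y=5 P=4 A=8 Q=4
Draw 3: a1=0.804, a2=7.840, a3=2.504, a0=11.148; τ=−ln(0.9999)/11.148=0.000 → t=0.098; u2·a0=0.2769·11.148=3.087; a1=0.804 < 3.087 ≤ a1+a2=8.644 → R2 fires; Y=5 P=3 A=10 Q=3
Draw 4: a1=0.603, a2=4.410, a3=3.130, a0=8.143; τ=−ln(0.6974)/8.143=0.044 → t=0.142; u2·a0=0.9696·8.143=7.895; a1+a2=5.013 < 7.895 ≤ a1+…+a3=8.143 → R3 fires; Y=5 P=4 A=9 Q=3
Draw 5: a1=0.603, a2=5.880, a3=2.817, a0=9.300; τ=−ln(0.7153)/9.300=0.036 → t=0.178; u2·a0=0.6541·9.300=6.083; a1=0.603 < 6.083 ≤ a1+a2=6.483 → R2 fires; Y=5 P=3 A=11 Q=2
Draw 6: a1=0.402, a2=2.940, a3=3.443, a0=6.785; τ=−ln(0.7766)/6.785=0.037 → t=0.215 > T=0.2: stop.
A first becomes ≥ 7 when it reaches 8 at the event at t=0.098.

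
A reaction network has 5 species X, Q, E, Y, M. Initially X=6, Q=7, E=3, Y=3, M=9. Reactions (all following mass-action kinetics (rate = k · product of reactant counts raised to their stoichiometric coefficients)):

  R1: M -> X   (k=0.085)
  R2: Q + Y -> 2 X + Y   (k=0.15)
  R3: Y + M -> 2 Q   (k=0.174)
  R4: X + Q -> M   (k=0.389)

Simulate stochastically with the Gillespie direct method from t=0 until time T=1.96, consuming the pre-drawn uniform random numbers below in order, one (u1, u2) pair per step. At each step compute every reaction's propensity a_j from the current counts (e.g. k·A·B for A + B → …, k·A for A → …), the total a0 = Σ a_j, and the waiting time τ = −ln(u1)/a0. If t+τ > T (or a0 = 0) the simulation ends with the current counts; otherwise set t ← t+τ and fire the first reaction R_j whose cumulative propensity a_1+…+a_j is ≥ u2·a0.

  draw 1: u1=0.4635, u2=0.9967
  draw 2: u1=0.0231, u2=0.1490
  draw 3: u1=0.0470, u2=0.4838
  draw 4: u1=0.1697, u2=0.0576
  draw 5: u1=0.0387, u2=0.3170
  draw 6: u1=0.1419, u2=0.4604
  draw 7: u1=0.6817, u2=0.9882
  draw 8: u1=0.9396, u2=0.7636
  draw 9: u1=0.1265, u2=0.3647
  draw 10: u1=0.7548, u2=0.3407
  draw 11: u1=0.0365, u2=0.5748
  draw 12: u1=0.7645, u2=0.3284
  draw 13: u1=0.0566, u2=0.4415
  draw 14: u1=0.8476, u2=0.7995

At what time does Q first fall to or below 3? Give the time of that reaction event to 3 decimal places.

Threshold first reached at t = 0.454

t=0.000: X=6 Q=7 E=3 Y=3 M=9
Draw 1: a1=0.765, a2=3.150, a3=4.698, a4=16.338, a0=24.951; τ=−ln(0.4635)/24.951=0.031 → t=0.031; u2·a0=0.9967·24.951=24.869; a1+…+a3=8.613 < 24.869 ≤ a1+…+a4=24.951 → R4 fires; X=5 Q=6 E=3 Y=3 M=10
Draw 2: a1=0.850, a2=2.700, a3=5.220, a4=11.670, a0=20.440; τ=−ln(0.0231)/20.440=0.184 → t=0.215; u2·a0=0.1490·20.440=3.046; a1=0.850 < 3.046 ≤ a1+a2=3.550 → R2 fires; X=7 Q=5 E=3 Y=3 M=10
Draw 3: a1=0.850, a2=2.250, a3=5.220, a4=13.615, a0=21.935; τ=−ln(0.0470)/21.935=0.139 → t=0.355; u2·a0=0.4838·21.935=10.612; a1+…+a3=8.320 < 10.612 ≤ a1+…+a4=21.935 → R4 fires; X=6 Q=4 E=3 Y=3 M=11
Draw 4: a1=0.935, a2=1.800, a3=5.742, a4=9.336, a0=17.813; τ=−ln(0.1697)/17.813=0.100 → t=0.454; u2·a0=0.0576·17.813=1.026; a1=0.935 < 1.026 ≤ a1+a2=2.735 → R2 fires; X=8 Q=3 E=3 Y=3 M=11
Draw 5: a1=0.935, a2=1.350, a3=5.742, a4=9.336, a0=17.363; τ=−ln(0.0387)/17.363=0.187 → t=0.641; u2·a0=0.3170·17.363=5.504; a1+a2=2.285 < 5.504 ≤ a1+…+a3=8.027 → R3 fires; X=8 Q=5 E=3 Y=2 M=10
Draw 6: a1=0.850, a2=1.500, a3=3.480, a4=15.560, a0=21.390; τ=−ln(0.1419)/21.390=0.091 → t=0.733; u2·a0=0.4604·21.390=9.848; a1+…+a3=5.830 < 9.848 ≤ a1+…+a4=21.390 → R4 fires; X=7 Q=4 E=3 Y=2 M=11
Draw 7: a1=0.935, a2=1.200, a3=3.828, a4=10.892, a0=16.855; τ=−ln(0.6817)/16.855=0.023 → t=0.755; u2·a0=0.9882·16.855=16.656; a1+…+a3=5.963 < 16.656 ≤ a1+…+a4=16.855 → R4 fires; X=6 Q=3 E=3 Y=2 M=12
Draw 8: a1=1.020, a2=0.900, a3=4.176, a4=7.002, a0=13.098; τ=−ln(0.9396)/13.098=0.005 → t=0.760; u2·a0=0.7636·13.098=10.002; a1+…+a3=6.096 < 10.002 ≤ a1+…+a4=13.098 → R4 fires; X=5 Q=2 E=3 Y=2 M=13
Draw 9: a1=1.105, a2=0.600, a3=4.524, a4=3.890, a0=10.119; τ=−ln(0.1265)/10.119=0.204 → t=0.965; u2·a0=0.3647·10.119=3.690; a1+a2=1.705 < 3.690 ≤ a1+…+a3=6.229 → R3 fires; X=5 Q=4 E=3 Y=1 M=12
Draw 10: a1=1.020, a2=0.600, a3=2.088, a4=7.780, a0=11.488; τ=−ln(0.7548)/11.488=0.024 → t=0.989; u2·a0=0.3407·11.488=3.914; a1+…+a3=3.708 < 3.914 ≤ a1+…+a4=11.488 → R4 fires; X=4 Q=3 E=3 Y=1 M=13
Draw 11: a1=1.105, a2=0.450, a3=2.262, a4=4.668, a0=8.485; τ=−ln(0.0365)/8.485=0.390 → t=1.379; u2·a0=0.5748·8.485=4.877; a1+…+a3=3.817 < 4.877 ≤ a1+…+a4=8.485 → R4 fires; X=3 Q=2 E=3 Y=1 M=14
Draw 12: a1=1.190, a2=0.300, a3=2.436, a4=2.334, a0=6.260; τ=−ln(0.7645)/6.260=0.043 → t=1.422; u2·a0=0.3284·6.260=2.056; a1+a2=1.490 < 2.056 ≤ a1+…+a3=3.926 → R3 fires; X=3 Q=4 E=3 Y=0 M=13
Draw 13: a1=1.105, a2=0.000, a3=0.000, a4=4.668, a0=5.773; τ=−ln(0.0566)/5.773=0.497 → t=1.919; u2·a0=0.4415·5.773=2.549; a1+…+a3=1.105 < 2.549 ≤ a1+…+a4=5.773 → R4 fires; X=2 Q=3 E=3 Y=0 M=14
Draw 14: a1=1.190, a2=0.000, a3=0.000, a4=2.334, a0=3.524; τ=−ln(0.8476)/3.524=0.047 → t=1.966 > T=1.96: stop.
Q first becomes ≤ 3 when it reaches 3 at the event at t=0.454.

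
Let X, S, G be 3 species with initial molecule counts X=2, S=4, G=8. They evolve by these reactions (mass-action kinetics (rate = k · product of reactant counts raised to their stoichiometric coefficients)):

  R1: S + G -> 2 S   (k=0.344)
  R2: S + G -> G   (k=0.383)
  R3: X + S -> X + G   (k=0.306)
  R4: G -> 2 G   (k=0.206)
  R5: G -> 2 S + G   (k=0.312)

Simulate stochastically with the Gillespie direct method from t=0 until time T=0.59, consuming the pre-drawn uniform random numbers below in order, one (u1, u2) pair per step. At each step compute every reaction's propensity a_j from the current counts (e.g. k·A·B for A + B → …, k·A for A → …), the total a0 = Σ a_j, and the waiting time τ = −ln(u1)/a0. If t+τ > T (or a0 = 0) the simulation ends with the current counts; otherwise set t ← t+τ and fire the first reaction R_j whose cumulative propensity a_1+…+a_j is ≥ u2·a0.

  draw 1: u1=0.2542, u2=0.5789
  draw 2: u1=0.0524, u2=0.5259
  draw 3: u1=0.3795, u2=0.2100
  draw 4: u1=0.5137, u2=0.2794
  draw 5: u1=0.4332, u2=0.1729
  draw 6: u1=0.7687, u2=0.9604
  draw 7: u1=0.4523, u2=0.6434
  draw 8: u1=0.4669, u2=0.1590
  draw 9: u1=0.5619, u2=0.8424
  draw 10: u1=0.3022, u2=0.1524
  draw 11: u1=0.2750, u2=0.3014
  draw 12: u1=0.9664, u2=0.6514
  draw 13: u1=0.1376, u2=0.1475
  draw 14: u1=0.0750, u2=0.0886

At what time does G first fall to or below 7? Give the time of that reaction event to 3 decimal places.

Threshold first reached at t = 0.229

t=0.000: X=2 S=4 G=8
Draw 1: a1=11.008, a2=12.256, a3=2.448, a4=1.648, a5=2.496, a0=29.856; τ=−ln(0.2542)/29.856=0.046 → t=0.046; u2·a0=0.5789·29.856=17.284; a1=11.008 < 17.284 ≤ a1+a2=23.264 → R2 fires; X=2 S=3 G=8
Draw 2: a1=8.256, a2=9.192, a3=1.836, a4=1.648, a5=2.496, a0=23.428; τ=−ln(0.0524)/23.428=0.126 → t=0.172; u2·a0=0.5259·23.428=12.321; a1=8.256 < 12.321 ≤ a1+a2=17.448 → R2 fires; X=2 S=2 G=8
Draw 3: a1=5.504, a2=6.128, a3=1.224, a4=1.648, a5=2.496, a0=17.000; τ=−ln(0.3795)/17.000=0.057 → t=0.229; u2·a0=0.2100·17.000=3.570 ≤ a1=5.504 → R1 fires; X=2 S=3 G=7
Draw 4: a1=7.224, a2=8.043, a3=1.836, a4=1.442, a5=2.184, a0=20.729; τ=−ln(0.5137)/20.729=0.032 → t=0.261; u2·a0=0.2794·20.729=5.792 ≤ a1=7.224 → R1 fires; X=2 S=4 G=6
Draw 5: a1=8.256, a2=9.192, a3=2.448, a4=1.236, a5=1.872, a0=23.004; τ=−ln(0.4332)/23.004=0.036 → t=0.297; u2·a0=0.1729·23.004=3.977 ≤ a1=8.256 → R1 fires; X=2 S=5 G=5
Draw 6: a1=8.600, a2=9.575, a3=3.060, a4=1.030, a5=1.560, a0=23.825; τ=−ln(0.7687)/23.825=0.011 → t=0.308; u2·a0=0.9604·23.825=22.882; a1+…+a4=22.265 < 22.882 ≤ a1+…+a5=23.825 → R5 fires; X=2 S=7 G=5
Draw 7: a1=12.040, a2=13.405, a3=4.284, a4=1.030, a5=1.560, a0=32.319; τ=−ln(0.4523)/32.319=0.025 → t=0.333; u2·a0=0.6434·32.319=20.794; a1=12.040 < 20.794 ≤ a1+a2=25.445 → R2 fires; X=2 S=6 G=5
Draw 8: a1=10.320, a2=11.490, a3=3.672, a4=1.030, a5=1.560, a0=28.072; τ=−ln(0.4669)/28.072=0.027 → t=0.360; u2·a0=0.1590·28.072=4.463 ≤ a1=10.320 → R1 fires; X=2 S=7 G=4
Draw 9: a1=9.632, a2=10.724, a3=4.284, a4=0.824, a5=1.248, a0=26.712; τ=−ln(0.5619)/26.712=0.022 → t=0.382; u2·a0=0.8424·26.712=22.502; a1+a2=20.356 < 22.502 ≤ a1+…+a3=24.640 → R3 fires; X=2 S=6 G=5
Draw 10: a1=10.320, a2=11.490, a3=3.672, a4=1.030, a5=1.560, a0=28.072; τ=−ln(0.3022)/28.072=0.043 → t=0.424; u2·a0=0.1524·28.072=4.278 ≤ a1=10.320 → R1 fires; X=2 S=7 G=4
Draw 11: a1=9.632, a2=10.724, a3=4.284, a4=0.824, a5=1.248, a0=26.712; τ=−ln(0.2750)/26.712=0.048 → t=0.472; u2·a0=0.3014·26.712=8.051 ≤ a1=9.632 → R1 fires; X=2 S=8 G=3
Draw 12: a1=8.256, a2=9.192, a3=4.896, a4=0.618, a5=0.936, a0=23.898; τ=−ln(0.9664)/23.898=0.001 → t=0.474; u2·a0=0.6514·23.898=15.567; a1=8.256 < 15.567 ≤ a1+a2=17.448 → R2 fires; X=2 S=7 G=3
Draw 13: a1=7.224, a2=8.043, a3=4.284, a4=0.618, a5=0.936, a0=21.105; τ=−ln(0.1376)/21.105=0.094 → t=0.568; u2·a0=0.1475·21.105=3.113 ≤ a1=7.224 → R1 fires; X=2 S=8 G=2
Draw 14: a1=5.504, a2=6.128, a3=4.896, a4=0.412, a5=0.624, a0=17.564; τ=−ln(0.0750)/17.564=0.147 → t=0.715 > T=0.59: stop.
G first becomes ≤ 7 when it reaches 7 at the event at t=0.229.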